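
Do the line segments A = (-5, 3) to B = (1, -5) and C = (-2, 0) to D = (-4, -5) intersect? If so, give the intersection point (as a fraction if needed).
Yes; intersection at (-52/23, -15/23) (t = 21/46 on AB, s = 3/23 on CD)

Parametrize AB as A + t(B − A) = (-5 + 6 t, 3 + -8 t) and CD as C + s(D − C) = (-2 + -2 s, 0 + -5 s). Solve the linear system for (t, s). Determinant = 46 ≠ 0, so a unique intersection of the containing lines exists. Solution: t = 21/46, s = 3/23 — both in [0, 1], so the segments cross. Intersection point: (-52/23, -15/23).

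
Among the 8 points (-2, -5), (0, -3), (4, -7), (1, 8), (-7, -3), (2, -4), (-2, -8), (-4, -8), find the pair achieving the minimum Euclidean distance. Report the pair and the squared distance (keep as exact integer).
Pair = ((-2, -8), (-4, -8)); squared distance = 4

Compute all C(8, 2) = 28 pairwise squared distances (x_i − x_j)² + (y_i − y_j)². The minimum is 4, attained by the pair ((-2, -8), (-4, -8)).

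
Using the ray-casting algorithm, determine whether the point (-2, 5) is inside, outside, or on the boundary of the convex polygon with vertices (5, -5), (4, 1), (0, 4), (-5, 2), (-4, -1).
The point (-2, 5) lies strictly outside the polygon

Cast a horizontal ray to the right from the query point and count how many polygon edges it crosses (each edge strictly once or zero times, handled with the usual half-open convention). 
Parity of crossings → even ⇒ outside.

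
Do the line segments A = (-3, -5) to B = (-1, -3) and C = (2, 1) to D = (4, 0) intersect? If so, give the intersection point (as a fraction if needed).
No (intersection of containing lines falls outside at least one segment)

Parametrize and solve: t = 17/6, s = 1/3. At least one of these is outside [0, 1], so the segments do not intersect.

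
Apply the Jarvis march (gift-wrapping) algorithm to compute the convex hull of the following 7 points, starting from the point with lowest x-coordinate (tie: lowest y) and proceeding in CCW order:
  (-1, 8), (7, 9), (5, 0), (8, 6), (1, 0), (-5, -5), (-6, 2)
Hull (CCW) = [(-6, 2), (-5, -5), (5, 0), (8, 6), (7, 9), (-1, 8)]

Jarvis march: at each step, from the current hull vertex p, select the next vertex q as the point such that every other point lies strictly to the left of (or on) the directed line p → q. (Equivalently: for every other point r, the cross product (q − p) × (r − p) ≥ 0.)
Starting point (lowest x, tie lowest y): (-6, 2). Wrap until returning to start. Resulting hull: (-6, 2), (-5, -5), (5, 0), (8, 6), (7, 9), (-1, 8).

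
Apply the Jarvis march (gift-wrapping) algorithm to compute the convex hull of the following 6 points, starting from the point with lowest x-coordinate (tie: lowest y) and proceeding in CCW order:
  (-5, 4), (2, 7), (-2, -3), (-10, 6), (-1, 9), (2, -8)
Hull (CCW) = [(-10, 6), (2, -8), (2, 7), (-1, 9)]

Jarvis march: at each step, from the current hull vertex p, select the next vertex q as the point such that every other point lies strictly to the left of (or on) the directed line p → q. (Equivalently: for every other point r, the cross product (q − p) × (r − p) ≥ 0.)
Starting point (lowest x, tie lowest y): (-10, 6). Wrap until returning to start. Resulting hull: (-10, 6), (2, -8), (2, 7), (-1, 9).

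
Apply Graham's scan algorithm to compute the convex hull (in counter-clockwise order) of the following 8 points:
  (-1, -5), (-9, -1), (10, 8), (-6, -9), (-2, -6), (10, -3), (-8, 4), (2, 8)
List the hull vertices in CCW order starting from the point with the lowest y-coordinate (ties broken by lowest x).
Hull (CCW) = [(-6, -9), (10, -3), (10, 8), (2, 8), (-8, 4), (-9, -1)]

Graham scan procedure:
  1. Find the pivot p₀ = point with lowest y (tie → lowest x): (-6, -9).
  2. Sort the remaining points by polar angle around p₀.
  3. Walk through sorted points, maintaining a stack; pop the top while the last three entries make a non-left turn (cross product ≤ 0).
  4. Final stack is the convex hull in CCW order: (-6, -9), (10, -3), (10, 8), (2, 8), (-8, 4), (-9, -1).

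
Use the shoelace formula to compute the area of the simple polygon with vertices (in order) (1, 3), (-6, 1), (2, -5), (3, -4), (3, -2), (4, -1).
Area = 39

Shoelace formula: Area = (1/2) |Σ_i (x_i · y_{i+1} − x_{i+1} · y_i)| (indices mod n). Compute each cross term:
  (1)(1) − (-6)(3) = 19
  (-6)(-5) − (2)(1) = 28
  (2)(-4) − (3)(-5) = 7
  (3)(-2) − (3)(-4) = 6
  (3)(-1) − (4)(-2) = 5
  (4)(3) − (1)(-1) = 13
Sum = 78, so (signed) Area = 78/2 = 39, |Area| = 39.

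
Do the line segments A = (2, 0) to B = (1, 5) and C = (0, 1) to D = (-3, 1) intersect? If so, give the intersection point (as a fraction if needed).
No (intersection of containing lines falls outside at least one segment)

Parametrize and solve: t = 1/5, s = -3/5. At least one of these is outside [0, 1], so the segments do not intersect.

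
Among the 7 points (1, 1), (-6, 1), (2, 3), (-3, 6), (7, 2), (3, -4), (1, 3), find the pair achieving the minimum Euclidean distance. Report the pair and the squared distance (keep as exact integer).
Pair = ((2, 3), (1, 3)); squared distance = 1

Compute all C(7, 2) = 21 pairwise squared distances (x_i − x_j)² + (y_i − y_j)². The minimum is 1, attained by the pair ((2, 3), (1, 3)).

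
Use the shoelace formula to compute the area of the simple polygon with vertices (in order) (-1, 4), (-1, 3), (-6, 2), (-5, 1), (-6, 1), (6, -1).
Area = 45/2

Shoelace formula: Area = (1/2) |Σ_i (x_i · y_{i+1} − x_{i+1} · y_i)| (indices mod n). Compute each cross term:
  (-1)(3) − (-1)(4) = 1
  (-1)(2) − (-6)(3) = 16
  (-6)(1) − (-5)(2) = 4
  (-5)(1) − (-6)(1) = 1
  (-6)(-1) − (6)(1) = 0
  (6)(4) − (-1)(-1) = 23
Sum = 45, so (signed) Area = 45/2 = 45/2, |Area| = 45/2.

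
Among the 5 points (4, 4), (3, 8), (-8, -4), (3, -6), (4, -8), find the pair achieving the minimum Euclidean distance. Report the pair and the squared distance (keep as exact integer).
Pair = ((3, -6), (4, -8)); squared distance = 5

Compute all C(5, 2) = 10 pairwise squared distances (x_i − x_j)² + (y_i − y_j)². The minimum is 5, attained by the pair ((3, -6), (4, -8)).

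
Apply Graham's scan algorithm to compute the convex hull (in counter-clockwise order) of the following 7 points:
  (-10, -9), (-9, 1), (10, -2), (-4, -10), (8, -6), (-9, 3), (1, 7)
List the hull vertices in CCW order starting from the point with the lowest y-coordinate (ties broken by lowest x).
Hull (CCW) = [(-4, -10), (8, -6), (10, -2), (1, 7), (-9, 3), (-10, -9)]

Graham scan procedure:
  1. Find the pivot p₀ = point with lowest y (tie → lowest x): (-4, -10).
  2. Sort the remaining points by polar angle around p₀.
  3. Walk through sorted points, maintaining a stack; pop the top while the last three entries make a non-left turn (cross product ≤ 0).
  4. Final stack is the convex hull in CCW order: (-4, -10), (8, -6), (10, -2), (1, 7), (-9, 3), (-10, -9).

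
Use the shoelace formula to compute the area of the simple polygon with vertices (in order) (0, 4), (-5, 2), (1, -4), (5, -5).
Area = 73/2

Shoelace formula: Area = (1/2) |Σ_i (x_i · y_{i+1} − x_{i+1} · y_i)| (indices mod n). Compute each cross term:
  (0)(2) − (-5)(4) = 20
  (-5)(-4) − (1)(2) = 18
  (1)(-5) − (5)(-4) = 15
  (5)(4) − (0)(-5) = 20
Sum = 73, so (signed) Area = 73/2 = 73/2, |Area| = 73/2.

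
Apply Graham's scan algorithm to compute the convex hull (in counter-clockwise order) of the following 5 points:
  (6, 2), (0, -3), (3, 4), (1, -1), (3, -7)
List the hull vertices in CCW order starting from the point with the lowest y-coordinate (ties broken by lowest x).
Hull (CCW) = [(3, -7), (6, 2), (3, 4), (0, -3)]

Graham scan procedure:
  1. Find the pivot p₀ = point with lowest y (tie → lowest x): (3, -7).
  2. Sort the remaining points by polar angle around p₀.
  3. Walk through sorted points, maintaining a stack; pop the top while the last three entries make a non-left turn (cross product ≤ 0).
  4. Final stack is the convex hull in CCW order: (3, -7), (6, 2), (3, 4), (0, -3).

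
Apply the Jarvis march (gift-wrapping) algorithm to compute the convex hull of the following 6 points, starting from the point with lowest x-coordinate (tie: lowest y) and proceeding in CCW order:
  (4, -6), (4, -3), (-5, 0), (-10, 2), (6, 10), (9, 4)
Hull (CCW) = [(-10, 2), (4, -6), (9, 4), (6, 10)]

Jarvis march: at each step, from the current hull vertex p, select the next vertex q as the point such that every other point lies strictly to the left of (or on) the directed line p → q. (Equivalently: for every other point r, the cross product (q − p) × (r − p) ≥ 0.)
Starting point (lowest x, tie lowest y): (-10, 2). Wrap until returning to start. Resulting hull: (-10, 2), (4, -6), (9, 4), (6, 10).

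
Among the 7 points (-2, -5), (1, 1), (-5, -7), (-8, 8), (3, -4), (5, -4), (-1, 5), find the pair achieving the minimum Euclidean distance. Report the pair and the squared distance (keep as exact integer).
Pair = ((3, -4), (5, -4)); squared distance = 4

Compute all C(7, 2) = 21 pairwise squared distances (x_i − x_j)² + (y_i − y_j)². The minimum is 4, attained by the pair ((3, -4), (5, -4)).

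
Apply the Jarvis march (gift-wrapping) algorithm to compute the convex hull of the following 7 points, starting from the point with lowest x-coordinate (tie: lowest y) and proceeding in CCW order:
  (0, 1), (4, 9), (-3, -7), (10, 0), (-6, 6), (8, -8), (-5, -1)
Hull (CCW) = [(-6, 6), (-5, -1), (-3, -7), (8, -8), (10, 0), (4, 9)]

Jarvis march: at each step, from the current hull vertex p, select the next vertex q as the point such that every other point lies strictly to the left of (or on) the directed line p → q. (Equivalently: for every other point r, the cross product (q − p) × (r − p) ≥ 0.)
Starting point (lowest x, tie lowest y): (-6, 6). Wrap until returning to start. Resulting hull: (-6, 6), (-5, -1), (-3, -7), (8, -8), (10, 0), (4, 9).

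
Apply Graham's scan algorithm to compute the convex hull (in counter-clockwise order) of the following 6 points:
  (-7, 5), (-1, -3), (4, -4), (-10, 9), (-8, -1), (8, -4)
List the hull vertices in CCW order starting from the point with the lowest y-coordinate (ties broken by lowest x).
Hull (CCW) = [(4, -4), (8, -4), (-10, 9), (-8, -1), (-1, -3)]

Graham scan procedure:
  1. Find the pivot p₀ = point with lowest y (tie → lowest x): (4, -4).
  2. Sort the remaining points by polar angle around p₀.
  3. Walk through sorted points, maintaining a stack; pop the top while the last three entries make a non-left turn (cross product ≤ 0).
  4. Final stack is the convex hull in CCW order: (4, -4), (8, -4), (-10, 9), (-8, -1), (-1, -3).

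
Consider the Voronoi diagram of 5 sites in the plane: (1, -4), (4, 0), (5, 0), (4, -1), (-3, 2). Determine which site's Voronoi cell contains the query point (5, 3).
Nearest site = (5, 0)

The Voronoi cell of site s contains exactly those query points closer to s than to any other site. Compute squared distances from q = (5, 3) to each site:
  (5 − 5)² + (0 − 3)² = 9
  (4 − 5)² + (0 − 3)² = 10
  (4 − 5)² + (-1 − 3)² = 17
  (-3 − 5)² + (2 − 3)² = 65
  (1 − 5)² + (-4 − 3)² = 65
Minimum is attained by (5, 0), so q lies in its Voronoi cell.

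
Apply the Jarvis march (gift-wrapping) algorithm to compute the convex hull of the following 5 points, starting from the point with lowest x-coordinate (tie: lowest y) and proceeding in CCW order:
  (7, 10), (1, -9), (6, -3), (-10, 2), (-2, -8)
Hull (CCW) = [(-10, 2), (-2, -8), (1, -9), (6, -3), (7, 10)]

Jarvis march: at each step, from the current hull vertex p, select the next vertex q as the point such that every other point lies strictly to the left of (or on) the directed line p → q. (Equivalently: for every other point r, the cross product (q − p) × (r − p) ≥ 0.)
Starting point (lowest x, tie lowest y): (-10, 2). Wrap until returning to start. Resulting hull: (-10, 2), (-2, -8), (1, -9), (6, -3), (7, 10).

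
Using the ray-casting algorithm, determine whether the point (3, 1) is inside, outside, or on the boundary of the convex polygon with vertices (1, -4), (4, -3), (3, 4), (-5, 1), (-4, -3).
The point (3, 1) lies strictly inside the polygon

Cast a horizontal ray to the right from the query point and count how many polygon edges it crosses (each edge strictly once or zero times, handled with the usual half-open convention). 
Parity of crossings → odd ⇒ inside.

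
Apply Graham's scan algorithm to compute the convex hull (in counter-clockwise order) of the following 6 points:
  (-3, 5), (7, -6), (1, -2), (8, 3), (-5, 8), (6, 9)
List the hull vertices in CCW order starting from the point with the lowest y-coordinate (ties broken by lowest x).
Hull (CCW) = [(7, -6), (8, 3), (6, 9), (-5, 8), (1, -2)]

Graham scan procedure:
  1. Find the pivot p₀ = point with lowest y (tie → lowest x): (7, -6).
  2. Sort the remaining points by polar angle around p₀.
  3. Walk through sorted points, maintaining a stack; pop the top while the last three entries make a non-left turn (cross product ≤ 0).
  4. Final stack is the convex hull in CCW order: (7, -6), (8, 3), (6, 9), (-5, 8), (1, -2).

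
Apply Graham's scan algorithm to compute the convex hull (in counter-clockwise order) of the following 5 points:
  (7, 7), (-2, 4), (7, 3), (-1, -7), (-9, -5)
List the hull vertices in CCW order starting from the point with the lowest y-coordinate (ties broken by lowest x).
Hull (CCW) = [(-1, -7), (7, 3), (7, 7), (-2, 4), (-9, -5)]

Graham scan procedure:
  1. Find the pivot p₀ = point with lowest y (tie → lowest x): (-1, -7).
  2. Sort the remaining points by polar angle around p₀.
  3. Walk through sorted points, maintaining a stack; pop the top while the last three entries make a non-left turn (cross product ≤ 0).
  4. Final stack is the convex hull in CCW order: (-1, -7), (7, 3), (7, 7), (-2, 4), (-9, -5).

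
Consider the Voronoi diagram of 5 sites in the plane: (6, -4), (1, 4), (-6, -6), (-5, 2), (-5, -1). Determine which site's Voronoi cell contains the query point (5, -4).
Nearest site = (6, -4)

The Voronoi cell of site s contains exactly those query points closer to s than to any other site. Compute squared distances from q = (5, -4) to each site:
  (6 − 5)² + (-4 − -4)² = 1
  (1 − 5)² + (4 − -4)² = 80
  (-5 − 5)² + (-1 − -4)² = 109
  (-6 − 5)² + (-6 − -4)² = 125
  (-5 − 5)² + (2 − -4)² = 136
Minimum is attained by (6, -4), so q lies in its Voronoi cell.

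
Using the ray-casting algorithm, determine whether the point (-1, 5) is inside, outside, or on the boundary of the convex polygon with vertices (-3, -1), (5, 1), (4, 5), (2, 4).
The point (-1, 5) lies strictly outside the polygon

Cast a horizontal ray to the right from the query point and count how many polygon edges it crosses (each edge strictly once or zero times, handled with the usual half-open convention). 
Parity of crossings → even ⇒ outside.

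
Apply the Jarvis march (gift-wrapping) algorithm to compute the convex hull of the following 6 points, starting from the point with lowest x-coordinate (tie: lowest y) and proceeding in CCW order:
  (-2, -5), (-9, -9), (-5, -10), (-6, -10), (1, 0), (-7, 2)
Hull (CCW) = [(-9, -9), (-6, -10), (-5, -10), (1, 0), (-7, 2)]

Jarvis march: at each step, from the current hull vertex p, select the next vertex q as the point such that every other point lies strictly to the left of (or on) the directed line p → q. (Equivalently: for every other point r, the cross product (q − p) × (r − p) ≥ 0.)
Starting point (lowest x, tie lowest y): (-9, -9). Wrap until returning to start. Resulting hull: (-9, -9), (-6, -10), (-5, -10), (1, 0), (-7, 2).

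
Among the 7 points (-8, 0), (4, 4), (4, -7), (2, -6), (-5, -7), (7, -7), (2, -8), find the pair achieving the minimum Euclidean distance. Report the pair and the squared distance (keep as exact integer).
Pair = ((2, -6), (2, -8)); squared distance = 4

Compute all C(7, 2) = 21 pairwise squared distances (x_i − x_j)² + (y_i − y_j)². The minimum is 4, attained by the pair ((2, -6), (2, -8)).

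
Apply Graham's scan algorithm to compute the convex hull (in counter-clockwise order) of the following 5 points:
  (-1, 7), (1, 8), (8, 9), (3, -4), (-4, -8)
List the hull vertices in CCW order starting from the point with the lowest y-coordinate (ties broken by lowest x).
Hull (CCW) = [(-4, -8), (3, -4), (8, 9), (1, 8), (-1, 7)]

Graham scan procedure:
  1. Find the pivot p₀ = point with lowest y (tie → lowest x): (-4, -8).
  2. Sort the remaining points by polar angle around p₀.
  3. Walk through sorted points, maintaining a stack; pop the top while the last three entries make a non-left turn (cross product ≤ 0).
  4. Final stack is the convex hull in CCW order: (-4, -8), (3, -4), (8, 9), (1, 8), (-1, 7).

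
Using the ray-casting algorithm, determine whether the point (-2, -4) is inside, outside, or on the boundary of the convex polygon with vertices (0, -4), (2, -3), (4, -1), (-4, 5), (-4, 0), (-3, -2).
The point (-2, -4) lies strictly outside the polygon

Cast a horizontal ray to the right from the query point and count how many polygon edges it crosses (each edge strictly once or zero times, handled with the usual half-open convention). 
Parity of crossings → even ⇒ outside.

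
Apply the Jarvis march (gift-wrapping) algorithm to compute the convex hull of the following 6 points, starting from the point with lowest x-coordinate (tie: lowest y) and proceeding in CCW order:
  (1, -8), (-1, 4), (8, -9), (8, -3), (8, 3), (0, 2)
Hull (CCW) = [(-1, 4), (1, -8), (8, -9), (8, 3)]

Jarvis march: at each step, from the current hull vertex p, select the next vertex q as the point such that every other point lies strictly to the left of (or on) the directed line p → q. (Equivalently: for every other point r, the cross product (q − p) × (r − p) ≥ 0.)
Starting point (lowest x, tie lowest y): (-1, 4). Wrap until returning to start. Resulting hull: (-1, 4), (1, -8), (8, -9), (8, 3).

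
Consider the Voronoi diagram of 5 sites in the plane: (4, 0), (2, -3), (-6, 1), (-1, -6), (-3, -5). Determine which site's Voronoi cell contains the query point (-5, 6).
Nearest site = (-6, 1)

The Voronoi cell of site s contains exactly those query points closer to s than to any other site. Compute squared distances from q = (-5, 6) to each site:
  (-6 − -5)² + (1 − 6)² = 26
  (4 − -5)² + (0 − 6)² = 117
  (-3 − -5)² + (-5 − 6)² = 125
  (2 − -5)² + (-3 − 6)² = 130
  (-1 − -5)² + (-6 − 6)² = 160
Minimum is attained by (-6, 1), so q lies in its Voronoi cell.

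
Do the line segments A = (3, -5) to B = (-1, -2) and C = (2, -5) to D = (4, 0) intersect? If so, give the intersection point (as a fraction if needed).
Yes; intersection at (29/13, -115/26) (t = 5/26 on AB, s = 3/26 on CD)

Parametrize AB as A + t(B − A) = (3 + -4 t, -5 + 3 t) and CD as C + s(D − C) = (2 + 2 s, -5 + 5 s). Solve the linear system for (t, s). Determinant = 26 ≠ 0, so a unique intersection of the containing lines exists. Solution: t = 5/26, s = 3/26 — both in [0, 1], so the segments cross. Intersection point: (29/13, -115/26).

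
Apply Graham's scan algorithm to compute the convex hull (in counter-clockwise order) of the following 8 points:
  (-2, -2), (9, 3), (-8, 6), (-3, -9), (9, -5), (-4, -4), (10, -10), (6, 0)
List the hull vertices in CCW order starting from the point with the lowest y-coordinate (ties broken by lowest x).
Hull (CCW) = [(10, -10), (9, 3), (-8, 6), (-3, -9)]

Graham scan procedure:
  1. Find the pivot p₀ = point with lowest y (tie → lowest x): (10, -10).
  2. Sort the remaining points by polar angle around p₀.
  3. Walk through sorted points, maintaining a stack; pop the top while the last three entries make a non-left turn (cross product ≤ 0).
  4. Final stack is the convex hull in CCW order: (10, -10), (9, 3), (-8, 6), (-3, -9).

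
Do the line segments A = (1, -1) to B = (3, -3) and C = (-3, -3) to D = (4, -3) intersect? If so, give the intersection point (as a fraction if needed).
Yes; intersection at (3, -3) (t = 1 on AB, s = 6/7 on CD)

Parametrize AB as A + t(B − A) = (1 + 2 t, -1 + -2 t) and CD as C + s(D − C) = (-3 + 7 s, -3 + 0 s). Solve the linear system for (t, s). Determinant = -14 ≠ 0, so a unique intersection of the containing lines exists. Solution: t = 1, s = 6/7 — both in [0, 1], so the segments cross. Intersection point: (3, -3).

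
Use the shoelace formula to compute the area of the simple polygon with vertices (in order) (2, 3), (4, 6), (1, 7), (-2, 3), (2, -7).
Area = 67/2

Shoelace formula: Area = (1/2) |Σ_i (x_i · y_{i+1} − x_{i+1} · y_i)| (indices mod n). Compute each cross term:
  (2)(6) − (4)(3) = 0
  (4)(7) − (1)(6) = 22
  (1)(3) − (-2)(7) = 17
  (-2)(-7) − (2)(3) = 8
  (2)(3) − (2)(-7) = 20
Sum = 67, so (signed) Area = 67/2 = 67/2, |Area| = 67/2.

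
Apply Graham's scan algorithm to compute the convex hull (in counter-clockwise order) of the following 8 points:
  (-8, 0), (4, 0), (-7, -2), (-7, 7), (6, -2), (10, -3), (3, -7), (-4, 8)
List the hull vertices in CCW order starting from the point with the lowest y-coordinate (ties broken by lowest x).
Hull (CCW) = [(3, -7), (10, -3), (-4, 8), (-7, 7), (-8, 0), (-7, -2)]

Graham scan procedure:
  1. Find the pivot p₀ = point with lowest y (tie → lowest x): (3, -7).
  2. Sort the remaining points by polar angle around p₀.
  3. Walk through sorted points, maintaining a stack; pop the top while the last three entries make a non-left turn (cross product ≤ 0).
  4. Final stack is the convex hull in CCW order: (3, -7), (10, -3), (-4, 8), (-7, 7), (-8, 0), (-7, -2).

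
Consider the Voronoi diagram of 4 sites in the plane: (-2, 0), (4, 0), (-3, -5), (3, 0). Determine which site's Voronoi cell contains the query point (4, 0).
Nearest site = (4, 0)

The Voronoi cell of site s contains exactly those query points closer to s than to any other site. Compute squared distances from q = (4, 0) to each site:
  (4 − 4)² + (0 − 0)² = 0
  (3 − 4)² + (0 − 0)² = 1
  (-2 − 4)² + (0 − 0)² = 36
  (-3 − 4)² + (-5 − 0)² = 74
Minimum is attained by (4, 0), so q lies in its Voronoi cell.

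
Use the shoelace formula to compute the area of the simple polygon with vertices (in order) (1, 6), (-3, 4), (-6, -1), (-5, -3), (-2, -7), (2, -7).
Area = 69

Shoelace formula: Area = (1/2) |Σ_i (x_i · y_{i+1} − x_{i+1} · y_i)| (indices mod n). Compute each cross term:
  (1)(4) − (-3)(6) = 22
  (-3)(-1) − (-6)(4) = 27
  (-6)(-3) − (-5)(-1) = 13
  (-5)(-7) − (-2)(-3) = 29
  (-2)(-7) − (2)(-7) = 28
  (2)(6) − (1)(-7) = 19
Sum = 138, so (signed) Area = 138/2 = 69, |Area| = 69.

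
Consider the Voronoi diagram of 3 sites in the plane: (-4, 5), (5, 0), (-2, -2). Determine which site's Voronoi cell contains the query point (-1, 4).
Nearest site = (-4, 5)

The Voronoi cell of site s contains exactly those query points closer to s than to any other site. Compute squared distances from q = (-1, 4) to each site:
  (-4 − -1)² + (5 − 4)² = 10
  (-2 − -1)² + (-2 − 4)² = 37
  (5 − -1)² + (0 − 4)² = 52
Minimum is attained by (-4, 5), so q lies in its Voronoi cell.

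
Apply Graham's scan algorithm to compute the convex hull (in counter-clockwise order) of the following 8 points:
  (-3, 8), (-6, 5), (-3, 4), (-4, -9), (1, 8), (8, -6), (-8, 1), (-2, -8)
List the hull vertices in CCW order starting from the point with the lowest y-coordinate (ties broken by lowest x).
Hull (CCW) = [(-4, -9), (8, -6), (1, 8), (-3, 8), (-6, 5), (-8, 1)]

Graham scan procedure:
  1. Find the pivot p₀ = point with lowest y (tie → lowest x): (-4, -9).
  2. Sort the remaining points by polar angle around p₀.
  3. Walk through sorted points, maintaining a stack; pop the top while the last three entries make a non-left turn (cross product ≤ 0).
  4. Final stack is the convex hull in CCW order: (-4, -9), (8, -6), (1, 8), (-3, 8), (-6, 5), (-8, 1).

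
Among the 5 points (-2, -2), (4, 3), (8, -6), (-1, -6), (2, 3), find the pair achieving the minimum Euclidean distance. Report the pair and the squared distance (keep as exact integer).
Pair = ((4, 3), (2, 3)); squared distance = 4

Compute all C(5, 2) = 10 pairwise squared distances (x_i − x_j)² + (y_i − y_j)². The minimum is 4, attained by the pair ((4, 3), (2, 3)).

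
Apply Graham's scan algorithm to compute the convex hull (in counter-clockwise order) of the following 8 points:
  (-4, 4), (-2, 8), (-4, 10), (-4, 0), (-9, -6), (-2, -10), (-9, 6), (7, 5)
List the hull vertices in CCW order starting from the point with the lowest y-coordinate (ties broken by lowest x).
Hull (CCW) = [(-2, -10), (7, 5), (-4, 10), (-9, 6), (-9, -6)]

Graham scan procedure:
  1. Find the pivot p₀ = point with lowest y (tie → lowest x): (-2, -10).
  2. Sort the remaining points by polar angle around p₀.
  3. Walk through sorted points, maintaining a stack; pop the top while the last three entries make a non-left turn (cross product ≤ 0).
  4. Final stack is the convex hull in CCW order: (-2, -10), (7, 5), (-4, 10), (-9, 6), (-9, -6).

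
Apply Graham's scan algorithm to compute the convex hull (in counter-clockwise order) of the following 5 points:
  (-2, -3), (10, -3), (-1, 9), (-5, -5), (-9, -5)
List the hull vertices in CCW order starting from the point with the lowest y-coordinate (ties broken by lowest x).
Hull (CCW) = [(-9, -5), (-5, -5), (10, -3), (-1, 9)]

Graham scan procedure:
  1. Find the pivot p₀ = point with lowest y (tie → lowest x): (-9, -5).
  2. Sort the remaining points by polar angle around p₀.
  3. Walk through sorted points, maintaining a stack; pop the top while the last three entries make a non-left turn (cross product ≤ 0).
  4. Final stack is the convex hull in CCW order: (-9, -5), (-5, -5), (10, -3), (-1, 9).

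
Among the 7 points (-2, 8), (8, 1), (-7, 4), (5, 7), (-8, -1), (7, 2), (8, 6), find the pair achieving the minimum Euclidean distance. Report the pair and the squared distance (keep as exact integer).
Pair = ((8, 1), (7, 2)); squared distance = 2

Compute all C(7, 2) = 21 pairwise squared distances (x_i − x_j)² + (y_i − y_j)². The minimum is 2, attained by the pair ((8, 1), (7, 2)).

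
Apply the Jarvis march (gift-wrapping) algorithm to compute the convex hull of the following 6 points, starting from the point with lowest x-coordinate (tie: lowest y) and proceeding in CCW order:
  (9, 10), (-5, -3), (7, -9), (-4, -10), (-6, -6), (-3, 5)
Hull (CCW) = [(-6, -6), (-4, -10), (7, -9), (9, 10), (-3, 5)]

Jarvis march: at each step, from the current hull vertex p, select the next vertex q as the point such that every other point lies strictly to the left of (or on) the directed line p → q. (Equivalently: for every other point r, the cross product (q − p) × (r − p) ≥ 0.)
Starting point (lowest x, tie lowest y): (-6, -6). Wrap until returning to start. Resulting hull: (-6, -6), (-4, -10), (7, -9), (9, 10), (-3, 5).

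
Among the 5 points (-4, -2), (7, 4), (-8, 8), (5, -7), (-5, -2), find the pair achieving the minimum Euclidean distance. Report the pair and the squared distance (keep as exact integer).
Pair = ((-4, -2), (-5, -2)); squared distance = 1

Compute all C(5, 2) = 10 pairwise squared distances (x_i − x_j)² + (y_i − y_j)². The minimum is 1, attained by the pair ((-4, -2), (-5, -2)).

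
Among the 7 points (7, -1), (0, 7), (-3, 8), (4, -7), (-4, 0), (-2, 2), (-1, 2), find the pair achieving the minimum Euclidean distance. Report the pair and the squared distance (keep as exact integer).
Pair = ((-2, 2), (-1, 2)); squared distance = 1

Compute all C(7, 2) = 21 pairwise squared distances (x_i − x_j)² + (y_i − y_j)². The minimum is 1, attained by the pair ((-2, 2), (-1, 2)).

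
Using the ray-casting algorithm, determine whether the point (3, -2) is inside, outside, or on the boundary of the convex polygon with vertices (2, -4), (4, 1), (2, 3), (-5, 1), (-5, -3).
The point (3, -2) lies strictly outside the polygon

Cast a horizontal ray to the right from the query point and count how many polygon edges it crosses (each edge strictly once or zero times, handled with the usual half-open convention). 
Parity of crossings → even ⇒ outside.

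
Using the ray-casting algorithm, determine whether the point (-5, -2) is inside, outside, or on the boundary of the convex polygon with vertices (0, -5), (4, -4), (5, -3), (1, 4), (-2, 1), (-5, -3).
The point (-5, -2) lies strictly outside the polygon

Cast a horizontal ray to the right from the query point and count how many polygon edges it crosses (each edge strictly once or zero times, handled with the usual half-open convention). 
Parity of crossings → even ⇒ outside.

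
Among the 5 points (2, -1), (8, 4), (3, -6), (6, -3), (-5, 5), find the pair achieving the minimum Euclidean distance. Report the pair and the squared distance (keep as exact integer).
Pair = ((3, -6), (6, -3)); squared distance = 18

Compute all C(5, 2) = 10 pairwise squared distances (x_i − x_j)² + (y_i − y_j)². The minimum is 18, attained by the pair ((3, -6), (6, -3)).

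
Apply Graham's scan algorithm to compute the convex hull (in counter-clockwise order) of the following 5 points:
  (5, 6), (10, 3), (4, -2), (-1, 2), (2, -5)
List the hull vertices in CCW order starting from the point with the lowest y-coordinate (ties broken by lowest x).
Hull (CCW) = [(2, -5), (10, 3), (5, 6), (-1, 2)]

Graham scan procedure:
  1. Find the pivot p₀ = point with lowest y (tie → lowest x): (2, -5).
  2. Sort the remaining points by polar angle around p₀.
  3. Walk through sorted points, maintaining a stack; pop the top while the last three entries make a non-left turn (cross product ≤ 0).
  4. Final stack is the convex hull in CCW order: (2, -5), (10, 3), (5, 6), (-1, 2).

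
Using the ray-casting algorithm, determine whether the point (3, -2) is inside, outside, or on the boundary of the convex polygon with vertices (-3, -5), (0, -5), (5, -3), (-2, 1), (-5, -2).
The point (3, -2) lies strictly inside the polygon

Cast a horizontal ray to the right from the query point and count how many polygon edges it crosses (each edge strictly once or zero times, handled with the usual half-open convention). 
Parity of crossings → odd ⇒ inside.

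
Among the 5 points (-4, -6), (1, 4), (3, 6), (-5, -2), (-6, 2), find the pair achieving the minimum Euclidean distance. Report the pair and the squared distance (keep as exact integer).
Pair = ((1, 4), (3, 6)); squared distance = 8

Compute all C(5, 2) = 10 pairwise squared distances (x_i − x_j)² + (y_i − y_j)². The minimum is 8, attained by the pair ((1, 4), (3, 6)).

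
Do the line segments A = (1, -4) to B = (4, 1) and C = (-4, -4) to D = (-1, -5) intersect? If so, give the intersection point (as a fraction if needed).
No (intersection of containing lines falls outside at least one segment)

Parametrize and solve: t = -5/18, s = 25/18. At least one of these is outside [0, 1], so the segments do not intersect.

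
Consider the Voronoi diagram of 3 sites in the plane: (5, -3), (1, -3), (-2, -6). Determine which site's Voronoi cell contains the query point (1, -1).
Nearest site = (1, -3)

The Voronoi cell of site s contains exactly those query points closer to s than to any other site. Compute squared distances from q = (1, -1) to each site:
  (1 − 1)² + (-3 − -1)² = 4
  (5 − 1)² + (-3 − -1)² = 20
  (-2 − 1)² + (-6 − -1)² = 34
Minimum is attained by (1, -3), so q lies in its Voronoi cell.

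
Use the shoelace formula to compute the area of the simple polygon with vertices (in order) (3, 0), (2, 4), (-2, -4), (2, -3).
Area = 35/2

Shoelace formula: Area = (1/2) |Σ_i (x_i · y_{i+1} − x_{i+1} · y_i)| (indices mod n). Compute each cross term:
  (3)(4) − (2)(0) = 12
  (2)(-4) − (-2)(4) = 0
  (-2)(-3) − (2)(-4) = 14
  (2)(0) − (3)(-3) = 9
Sum = 35, so (signed) Area = 35/2 = 35/2, |Area| = 35/2.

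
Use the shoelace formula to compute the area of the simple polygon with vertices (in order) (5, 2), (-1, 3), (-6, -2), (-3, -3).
Area = 29

Shoelace formula: Area = (1/2) |Σ_i (x_i · y_{i+1} − x_{i+1} · y_i)| (indices mod n). Compute each cross term:
  (5)(3) − (-1)(2) = 17
  (-1)(-2) − (-6)(3) = 20
  (-6)(-3) − (-3)(-2) = 12
  (-3)(2) − (5)(-3) = 9
Sum = 58, so (signed) Area = 58/2 = 29, |Area| = 29.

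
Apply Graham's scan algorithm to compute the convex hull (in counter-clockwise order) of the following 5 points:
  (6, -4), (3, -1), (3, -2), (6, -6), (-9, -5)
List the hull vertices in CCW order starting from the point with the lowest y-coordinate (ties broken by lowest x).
Hull (CCW) = [(6, -6), (6, -4), (3, -1), (-9, -5)]

Graham scan procedure:
  1. Find the pivot p₀ = point with lowest y (tie → lowest x): (6, -6).
  2. Sort the remaining points by polar angle around p₀.
  3. Walk through sorted points, maintaining a stack; pop the top while the last three entries make a non-left turn (cross product ≤ 0).
  4. Final stack is the convex hull in CCW order: (6, -6), (6, -4), (3, -1), (-9, -5).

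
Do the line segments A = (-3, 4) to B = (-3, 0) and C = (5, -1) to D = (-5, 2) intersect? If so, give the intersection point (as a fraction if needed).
Yes; intersection at (-3, 7/5) (t = 13/20 on AB, s = 4/5 on CD)

Parametrize AB as A + t(B − A) = (-3 + 0 t, 4 + -4 t) and CD as C + s(D − C) = (5 + -10 s, -1 + 3 s). Solve the linear system for (t, s). Determinant = 40 ≠ 0, so a unique intersection of the containing lines exists. Solution: t = 13/20, s = 4/5 — both in [0, 1], so the segments cross. Intersection point: (-3, 7/5).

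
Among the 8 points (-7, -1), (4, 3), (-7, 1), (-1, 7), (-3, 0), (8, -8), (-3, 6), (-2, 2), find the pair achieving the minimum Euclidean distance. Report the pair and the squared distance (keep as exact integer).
Pair = ((-7, -1), (-7, 1)); squared distance = 4

Compute all C(8, 2) = 28 pairwise squared distances (x_i − x_j)² + (y_i − y_j)². The minimum is 4, attained by the pair ((-7, -1), (-7, 1)).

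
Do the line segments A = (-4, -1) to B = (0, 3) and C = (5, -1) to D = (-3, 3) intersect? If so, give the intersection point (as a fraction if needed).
Yes; intersection at (-1, 2) (t = 3/4 on AB, s = 3/4 on CD)

Parametrize AB as A + t(B − A) = (-4 + 4 t, -1 + 4 t) and CD as C + s(D − C) = (5 + -8 s, -1 + 4 s). Solve the linear system for (t, s). Determinant = -48 ≠ 0, so a unique intersection of the containing lines exists. Solution: t = 3/4, s = 3/4 — both in [0, 1], so the segments cross. Intersection point: (-1, 2).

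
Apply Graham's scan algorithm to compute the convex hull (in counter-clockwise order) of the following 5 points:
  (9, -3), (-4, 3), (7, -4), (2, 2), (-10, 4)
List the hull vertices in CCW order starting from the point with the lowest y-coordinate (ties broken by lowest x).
Hull (CCW) = [(7, -4), (9, -3), (2, 2), (-10, 4)]

Graham scan procedure:
  1. Find the pivot p₀ = point with lowest y (tie → lowest x): (7, -4).
  2. Sort the remaining points by polar angle around p₀.
  3. Walk through sorted points, maintaining a stack; pop the top while the last three entries make a non-left turn (cross product ≤ 0).
  4. Final stack is the convex hull in CCW order: (7, -4), (9, -3), (2, 2), (-10, 4).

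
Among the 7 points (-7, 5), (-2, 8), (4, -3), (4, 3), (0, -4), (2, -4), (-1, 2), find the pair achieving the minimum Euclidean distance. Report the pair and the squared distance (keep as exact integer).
Pair = ((0, -4), (2, -4)); squared distance = 4

Compute all C(7, 2) = 21 pairwise squared distances (x_i − x_j)² + (y_i − y_j)². The minimum is 4, attained by the pair ((0, -4), (2, -4)).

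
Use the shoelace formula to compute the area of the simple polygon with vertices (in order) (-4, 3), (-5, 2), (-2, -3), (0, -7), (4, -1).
Area = 38

Shoelace formula: Area = (1/2) |Σ_i (x_i · y_{i+1} − x_{i+1} · y_i)| (indices mod n). Compute each cross term:
  (-4)(2) − (-5)(3) = 7
  (-5)(-3) − (-2)(2) = 19
  (-2)(-7) − (0)(-3) = 14
  (0)(-1) − (4)(-7) = 28
  (4)(3) − (-4)(-1) = 8
Sum = 76, so (signed) Area = 76/2 = 38, |Area| = 38.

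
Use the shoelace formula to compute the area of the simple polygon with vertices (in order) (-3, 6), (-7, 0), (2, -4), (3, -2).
Area = 45

Shoelace formula: Area = (1/2) |Σ_i (x_i · y_{i+1} − x_{i+1} · y_i)| (indices mod n). Compute each cross term:
  (-3)(0) − (-7)(6) = 42
  (-7)(-4) − (2)(0) = 28
  (2)(-2) − (3)(-4) = 8
  (3)(6) − (-3)(-2) = 12
Sum = 90, so (signed) Area = 90/2 = 45, |Area| = 45.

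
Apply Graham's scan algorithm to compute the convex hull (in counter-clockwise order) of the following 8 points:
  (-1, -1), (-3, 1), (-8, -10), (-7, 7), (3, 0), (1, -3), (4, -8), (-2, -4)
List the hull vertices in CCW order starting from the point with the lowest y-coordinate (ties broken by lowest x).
Hull (CCW) = [(-8, -10), (4, -8), (3, 0), (-7, 7)]

Graham scan procedure:
  1. Find the pivot p₀ = point with lowest y (tie → lowest x): (-8, -10).
  2. Sort the remaining points by polar angle around p₀.
  3. Walk through sorted points, maintaining a stack; pop the top while the last three entries make a non-left turn (cross product ≤ 0).
  4. Final stack is the convex hull in CCW order: (-8, -10), (4, -8), (3, 0), (-7, 7).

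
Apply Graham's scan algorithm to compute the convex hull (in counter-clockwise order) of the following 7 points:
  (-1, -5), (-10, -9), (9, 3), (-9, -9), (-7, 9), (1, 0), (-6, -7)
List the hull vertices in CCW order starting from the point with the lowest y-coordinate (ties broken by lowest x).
Hull (CCW) = [(-10, -9), (-9, -9), (-1, -5), (9, 3), (-7, 9)]

Graham scan procedure:
  1. Find the pivot p₀ = point with lowest y (tie → lowest x): (-10, -9).
  2. Sort the remaining points by polar angle around p₀.
  3. Walk through sorted points, maintaining a stack; pop the top while the last three entries make a non-left turn (cross product ≤ 0).
  4. Final stack is the convex hull in CCW order: (-10, -9), (-9, -9), (-1, -5), (9, 3), (-7, 9).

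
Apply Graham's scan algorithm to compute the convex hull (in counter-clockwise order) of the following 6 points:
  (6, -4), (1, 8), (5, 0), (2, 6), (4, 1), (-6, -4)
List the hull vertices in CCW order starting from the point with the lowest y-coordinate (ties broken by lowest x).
Hull (CCW) = [(-6, -4), (6, -4), (5, 0), (1, 8)]

Graham scan procedure:
  1. Find the pivot p₀ = point with lowest y (tie → lowest x): (-6, -4).
  2. Sort the remaining points by polar angle around p₀.
  3. Walk through sorted points, maintaining a stack; pop the top while the last three entries make a non-left turn (cross product ≤ 0).
  4. Final stack is the convex hull in CCW order: (-6, -4), (6, -4), (5, 0), (1, 8).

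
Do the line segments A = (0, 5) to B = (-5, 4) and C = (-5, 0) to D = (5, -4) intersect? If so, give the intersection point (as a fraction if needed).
No (intersection of containing lines falls outside at least one segment)

Parametrize and solve: t = 7/3, s = -2/3. At least one of these is outside [0, 1], so the segments do not intersect.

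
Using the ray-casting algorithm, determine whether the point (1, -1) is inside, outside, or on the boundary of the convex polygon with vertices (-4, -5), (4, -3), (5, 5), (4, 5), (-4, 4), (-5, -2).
The point (1, -1) lies strictly inside the polygon

Cast a horizontal ray to the right from the query point and count how many polygon edges it crosses (each edge strictly once or zero times, handled with the usual half-open convention). 
Parity of crossings → odd ⇒ inside.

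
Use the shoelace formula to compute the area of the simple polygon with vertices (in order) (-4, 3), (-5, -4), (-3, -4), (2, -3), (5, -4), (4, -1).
Area = 41

Shoelace formula: Area = (1/2) |Σ_i (x_i · y_{i+1} − x_{i+1} · y_i)| (indices mod n). Compute each cross term:
  (-4)(-4) − (-5)(3) = 31
  (-5)(-4) − (-3)(-4) = 8
  (-3)(-3) − (2)(-4) = 17
  (2)(-4) − (5)(-3) = 7
  (5)(-1) − (4)(-4) = 11
  (4)(3) − (-4)(-1) = 8
Sum = 82, so (signed) Area = 82/2 = 41, |Area| = 41.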